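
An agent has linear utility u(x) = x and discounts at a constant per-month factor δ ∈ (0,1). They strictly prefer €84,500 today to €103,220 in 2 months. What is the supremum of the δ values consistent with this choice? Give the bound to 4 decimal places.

δ < 0.9048

Comparing present values: 84500 > δ^2·103220.
Dividing by 103220: δ^2 < 0.81864. Both sides are positive, so the square root keeps the direction.
δ < (84500/103220)^(1/2) ≈ 0.9048.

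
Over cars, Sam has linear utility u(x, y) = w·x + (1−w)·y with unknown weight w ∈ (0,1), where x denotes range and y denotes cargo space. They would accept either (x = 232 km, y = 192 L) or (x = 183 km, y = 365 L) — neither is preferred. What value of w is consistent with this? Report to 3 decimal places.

w = 0.779

Equating utilities: w·232 + (1−w)·192 = w·183 + (1−w)·365.
w·(232−183) = (1−w)·(365−192), i.e. w·49 = (1−w)·173.
So w/(1−w) = 173/49 = 3.5306, giving w = 173/(49+173) = 0.779.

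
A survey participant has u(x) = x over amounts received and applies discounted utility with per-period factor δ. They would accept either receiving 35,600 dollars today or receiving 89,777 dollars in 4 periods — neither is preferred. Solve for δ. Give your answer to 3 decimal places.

δ ≈ 0.794

The payoff in 4 periods is discounted by δ^4, so u(35600) = δ^4·u(89777) and δ^4 = u(35600)/u(89777).
With u(x) = x: δ^4 = 35600/89777 = 0.39654.
So δ = 0.39654^(1/4) ≈ 0.794.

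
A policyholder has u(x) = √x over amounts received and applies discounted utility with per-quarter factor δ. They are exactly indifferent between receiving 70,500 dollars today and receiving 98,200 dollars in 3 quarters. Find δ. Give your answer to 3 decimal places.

The payoff in 3 quarters is discounted by δ^3, so u(70500) = δ^3·u(98200) and δ^3 = u(70500)/u(98200).
Since u(x) = √x, δ^3 = √(70500/98200) = 0.84730.
Taking the cube root: δ = 0.84730^(1/3) ≈ 0.946.

δ ≈ 0.946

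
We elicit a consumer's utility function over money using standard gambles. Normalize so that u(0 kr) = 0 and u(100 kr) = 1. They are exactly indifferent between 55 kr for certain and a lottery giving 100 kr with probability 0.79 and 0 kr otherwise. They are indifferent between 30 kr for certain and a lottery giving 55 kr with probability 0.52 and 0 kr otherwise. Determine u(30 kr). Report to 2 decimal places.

0.41

First, u(55 kr) = 0.79·u(100 kr) + 0.21·u(0 kr) = 0.79.
Then u(30 kr) = 0.52·u(55 kr) + 0.48·u(0 kr) = 0.52·0.79 + 0.48·0.00 = 0.4108.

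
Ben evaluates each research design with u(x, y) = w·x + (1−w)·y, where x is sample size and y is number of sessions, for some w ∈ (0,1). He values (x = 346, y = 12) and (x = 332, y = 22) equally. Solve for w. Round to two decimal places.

w = 0.42

Equating utilities: w·346 + (1−w)·12 = w·332 + (1−w)·22.
Rearranging, 14·w − 10·(1−w) = 0.
The marginal rate of substitution is 10/14, so w = 10/(14+10) = 0.42.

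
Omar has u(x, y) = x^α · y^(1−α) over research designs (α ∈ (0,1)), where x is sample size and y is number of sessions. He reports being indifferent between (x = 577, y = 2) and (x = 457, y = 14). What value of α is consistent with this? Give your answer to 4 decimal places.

The Cobb–Douglas utilities coincide, so 577^α·2^(1−α) = 457^α·14^(1−α).
Taking logs: α·ln 577 + (1−α)·ln 2 = α·ln 457 + (1−α)·ln 14, i.e. α·0.2331589 = (1−α)·1.9459101.
With A = 0.2331589 and B = 1.9459101: α·A = (1−α)·B, so α = B/(A+B) = 1.9459101/2.1790690 ≈ 0.8930.

α ≈ 0.8930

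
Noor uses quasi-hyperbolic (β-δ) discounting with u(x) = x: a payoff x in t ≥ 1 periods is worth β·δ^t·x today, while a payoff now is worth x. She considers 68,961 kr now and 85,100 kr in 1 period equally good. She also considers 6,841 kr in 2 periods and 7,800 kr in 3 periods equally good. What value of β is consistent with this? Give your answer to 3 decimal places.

β ≈ 0.924

Both payoffs in the second observation are in the future, so β drops out: δ^2·6841 = δ^3·7800 ⇒ δ = 6841/7800 = 0.87705.
The first indifference: 68961 = β·δ·85100, so β = 68961/(δ·85100) = 68961/(0.87705·85100) ≈ 0.924.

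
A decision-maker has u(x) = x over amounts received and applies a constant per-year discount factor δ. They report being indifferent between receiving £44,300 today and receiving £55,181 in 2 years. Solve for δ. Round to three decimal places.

The payoff in 2 years is discounted by δ^2, so u(44300) = δ^2·u(55181) and δ^2 = u(44300)/u(55181).
With u(x) = x: δ^2 = 44300/55181 = 0.80281.
Taking the square root: δ = 0.80281^(1/2) ≈ 0.896.

δ ≈ 0.896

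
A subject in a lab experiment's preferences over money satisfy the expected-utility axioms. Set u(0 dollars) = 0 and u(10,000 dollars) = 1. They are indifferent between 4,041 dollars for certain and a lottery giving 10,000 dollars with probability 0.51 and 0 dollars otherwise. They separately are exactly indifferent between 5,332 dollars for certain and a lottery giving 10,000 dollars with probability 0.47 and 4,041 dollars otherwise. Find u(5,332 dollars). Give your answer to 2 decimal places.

From the first indifference, u(4,041 dollars) = 0.51·u(10,000 dollars) + 0.49·u(0 dollars) = 0.51·1 + 0.49·0 = 0.51.
Then u(5,332 dollars) = 0.47·u(10,000 dollars) + 0.53·u(4,041 dollars) = 0.47·1.00 + 0.53·0.51 = 0.7403.

0.74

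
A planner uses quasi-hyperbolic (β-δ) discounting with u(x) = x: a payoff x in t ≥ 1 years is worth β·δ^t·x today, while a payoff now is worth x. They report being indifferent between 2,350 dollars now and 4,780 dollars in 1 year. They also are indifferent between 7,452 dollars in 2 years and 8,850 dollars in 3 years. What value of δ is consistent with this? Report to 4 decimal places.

Both payoffs in the second observation are in the future, so β drops out: δ^2·7452 = δ^3·8850 ⇒ δ = 7452/8850 = 0.84203.

δ ≈ 0.8420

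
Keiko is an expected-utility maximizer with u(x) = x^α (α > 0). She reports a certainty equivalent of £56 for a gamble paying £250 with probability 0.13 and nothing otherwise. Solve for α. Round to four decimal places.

α ≈ 1.3637

EU(lottery) = 0.13·250^α + 0.87·0 = 0.13·250^α.
Indifference: 56^α = 0.13·250^α, so (56/250)^α = 0.13.
Take logs: α = ln 0.13 / ln(56/250) ≈ 1.363684.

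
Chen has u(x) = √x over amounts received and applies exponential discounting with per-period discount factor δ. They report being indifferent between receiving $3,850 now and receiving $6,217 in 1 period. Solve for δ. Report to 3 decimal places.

The payoff in 1 period is discounted by δ, so u(3850) = δ·u(6217) and δ = u(3850)/u(6217).
With u(x) = √x: δ = √3850/√6217 = √(3850/6217) = 0.78694.

δ ≈ 0.787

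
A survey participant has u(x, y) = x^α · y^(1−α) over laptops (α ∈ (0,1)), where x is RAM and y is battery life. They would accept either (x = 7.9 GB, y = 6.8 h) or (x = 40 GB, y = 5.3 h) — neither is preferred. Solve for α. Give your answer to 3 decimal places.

α ≈ 0.133

Set the two utilities equal: 7.9^α·6.8^(1−α) = 40^α·5.3^(1−α).
Taking logs: α·ln 7.9 + (1−α)·ln 6.8 = α·ln 40 + (1−α)·ln 5.3, i.e. α·-1.622017 = (1−α)·-0.249216.
Thus α·(-1.871233) = -0.249216, so α = -0.249216/-1.871233 ≈ 0.133.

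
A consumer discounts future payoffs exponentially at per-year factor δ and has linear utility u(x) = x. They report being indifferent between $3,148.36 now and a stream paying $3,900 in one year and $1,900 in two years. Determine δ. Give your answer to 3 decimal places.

δ ≈ 0.620

Present value of the stream is 3900·δ + 1900·δ². Indifference gives 3900δ + 1900δ² = 3148.36.
That is, 1900δ² + 3900δ − 3148.36 = 0, a quadratic in δ.
δ = (−3900 + √(3900² + 4·1900·3148.36)) / (2·1900) = (−3900 + √39137536.00) / 3800 ≈ 0.620.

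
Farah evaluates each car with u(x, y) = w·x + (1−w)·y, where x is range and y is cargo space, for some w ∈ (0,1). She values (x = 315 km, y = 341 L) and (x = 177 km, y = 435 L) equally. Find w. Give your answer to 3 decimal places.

w = 0.405

Indifference: w·315 + (1−w)·341 = w·177 + (1−w)·435.
w·(315−177) = (1−w)·(435−341), i.e. w·138 = (1−w)·94.
So w/(1−w) = 94/138 = 0.6812, giving w = 94/(138+94) = 0.405.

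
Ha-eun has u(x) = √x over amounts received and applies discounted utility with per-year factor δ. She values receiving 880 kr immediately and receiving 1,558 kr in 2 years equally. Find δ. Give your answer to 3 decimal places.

δ ≈ 0.867

Indifference means u(880) = δ^2 · u(1558), so δ^2 = u(880)/u(1558).
Since u(x) = √x, δ^2 = √(880/1558) = 0.75155.
Taking the square root: δ = 0.75155^(1/2) ≈ 0.867.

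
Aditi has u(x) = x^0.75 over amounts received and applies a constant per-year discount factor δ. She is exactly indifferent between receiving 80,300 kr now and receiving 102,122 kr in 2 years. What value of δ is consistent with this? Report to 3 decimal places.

δ ≈ 0.914

Equating discounted utilities: u(80300) = δ^2·u(102122) ⇒ δ^2 = u(80300)/u(102122).
With u(x) = x^0.75: δ^2 = 80300^0.75/102122^0.75 = (80300/102122)^0.75 = 0.83502.
Taking the square root: δ = 0.83502^(1/2) ≈ 0.914.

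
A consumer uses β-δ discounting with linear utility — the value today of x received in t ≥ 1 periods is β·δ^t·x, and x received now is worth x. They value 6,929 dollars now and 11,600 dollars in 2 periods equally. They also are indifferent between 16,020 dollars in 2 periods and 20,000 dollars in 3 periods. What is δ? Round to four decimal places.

δ ≈ 0.8010

The second indifference involves only future payoffs, so β cancels: β·δ^2·16020 = β·δ^3·20000, giving δ = 16020/20000 = 0.80100.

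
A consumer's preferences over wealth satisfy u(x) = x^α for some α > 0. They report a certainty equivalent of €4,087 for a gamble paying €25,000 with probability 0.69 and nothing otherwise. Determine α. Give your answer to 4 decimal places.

Since u(0) = 0, the lottery's EU is 0.69·25000^α.
Setting u(4087) equal to that: 4087^α = 0.69·25000^α ⇒ (4087/25000)^α = 0.69.
Taking logs: α·ln(4087/25000) = ln(0.69), so α = -0.3710637 / -1.8110646 ≈ 0.2049.

α ≈ 0.2049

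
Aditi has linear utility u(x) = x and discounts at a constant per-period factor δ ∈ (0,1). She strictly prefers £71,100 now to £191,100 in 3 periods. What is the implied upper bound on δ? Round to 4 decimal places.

Under u(x) = x this choice says 71100 > δ^3·191100.
Hence δ^3 < 71100/191100 = 0.37206, and x ↦ x^(1/3) is increasing on (0,∞).
δ < 0.37206^(1/3) = 0.7192.

δ < 0.7192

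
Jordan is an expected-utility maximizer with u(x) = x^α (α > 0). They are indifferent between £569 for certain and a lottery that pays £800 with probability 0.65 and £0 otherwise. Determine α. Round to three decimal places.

α ≈ 1.264

Since u(0) = 0, the lottery's EU is 0.65·800^α.
Equating: 569^α = 0.65·800^α, i.e. 0.7113^α = 0.65.
Take logs: α = ln 0.65 / ln(569/800) ≈ 1.26429.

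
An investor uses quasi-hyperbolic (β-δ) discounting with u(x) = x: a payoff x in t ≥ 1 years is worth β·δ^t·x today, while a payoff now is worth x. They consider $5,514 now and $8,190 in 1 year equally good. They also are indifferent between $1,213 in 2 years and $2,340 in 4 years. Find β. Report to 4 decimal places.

The second indifference involves only future payoffs, so β cancels: β·δ^2·1213 = β·δ^4·2340, giving δ^2 = 1213/2340 = 0.51838, so δ = 0.71998.
Now use the now-vs-future pair: 5514 = β·δ·8190 gives β = 5514/(0.71998·8190) ≈ 0.9351.

β ≈ 0.9351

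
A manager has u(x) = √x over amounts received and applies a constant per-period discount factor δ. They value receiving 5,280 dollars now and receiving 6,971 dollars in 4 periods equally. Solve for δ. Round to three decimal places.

Indifference means u(5280) = δ^4 · u(6971), so δ^4 = u(5280)/u(6971).
Since u(x) = √x, δ^4 = √(5280/6971) = 0.87030.
So δ = 0.87030^(1/4) ≈ 0.966.

δ ≈ 0.966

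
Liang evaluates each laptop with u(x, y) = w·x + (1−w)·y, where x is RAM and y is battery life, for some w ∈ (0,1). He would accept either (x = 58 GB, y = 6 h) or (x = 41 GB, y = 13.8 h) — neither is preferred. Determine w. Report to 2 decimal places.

Equating utilities: w·58 + (1−w)·6 = w·41 + (1−w)·13.8.
Collecting terms: w·17 = (1−w)·7.8.
The marginal rate of substitution is 7.8/17, so w = 7.8/(17+7.8) = 0.31.

w = 0.31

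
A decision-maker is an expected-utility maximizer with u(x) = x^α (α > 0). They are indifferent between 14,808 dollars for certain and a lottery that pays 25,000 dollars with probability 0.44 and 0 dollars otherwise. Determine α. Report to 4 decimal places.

α ≈ 1.5676

Since u(0) = 0, the lottery's EU is 0.44·25000^α.
Equating: 14808^α = 0.44·25000^α, i.e. 0.5923^α = 0.44.
Take logs: α = ln 0.44 / ln(14808/25000) ≈ 1.567630.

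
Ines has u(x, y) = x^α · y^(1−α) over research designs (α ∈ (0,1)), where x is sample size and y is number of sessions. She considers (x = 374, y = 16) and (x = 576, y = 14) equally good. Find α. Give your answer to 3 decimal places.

Set the two utilities equal: 374^α·16^(1−α) = 576^α·14^(1−α).
(374/576)^α = (14/16)^(1−α); take logs: α·ln(374/576) = (1−α)·ln(14/16), i.e. α·-0.431852 = (1−α)·-0.133531.
So α/(1−α) = (-0.133531)/(-0.431852) = 0.309205, and α = 0.309205/1.309205 ≈ 0.236.

α ≈ 0.236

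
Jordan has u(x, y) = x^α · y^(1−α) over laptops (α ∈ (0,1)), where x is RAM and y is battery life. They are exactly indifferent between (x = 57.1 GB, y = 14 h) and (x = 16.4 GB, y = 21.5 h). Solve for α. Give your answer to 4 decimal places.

The Cobb–Douglas utilities coincide, so 57.1^α·14^(1−α) = 16.4^α·21.5^(1−α).
Rearrange to (57.1/16.4)^α = (21.5/14)^(1−α) and take logs: α·1.2475228 = (1−α)·0.4289956.
Thus α·(1.6765184) = 0.4289956, so α = 0.4289956/1.6765184 ≈ 0.2559.

α ≈ 0.2559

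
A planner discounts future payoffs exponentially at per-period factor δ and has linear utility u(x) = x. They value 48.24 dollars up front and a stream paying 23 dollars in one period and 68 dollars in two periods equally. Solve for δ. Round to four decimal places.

The stream is worth 23δ + 68δ² today, so 23δ + 68δ² = 48.24.
Rearranged: 68δ² + 23δ − 48.24 = 0.
By the quadratic formula (taking the positive root), δ = (−23 + √13650.28) / 136 ≈ 0.6900.

δ ≈ 0.6900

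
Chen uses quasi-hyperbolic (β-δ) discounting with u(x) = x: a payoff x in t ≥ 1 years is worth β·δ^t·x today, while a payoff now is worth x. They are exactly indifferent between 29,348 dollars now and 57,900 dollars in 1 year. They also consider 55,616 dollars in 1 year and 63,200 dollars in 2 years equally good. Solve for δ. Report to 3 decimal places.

δ ≈ 0.880

From the later pair, β·δ^1·55616 = β·δ^2·63200; dividing through, δ = 55616/63200 = 0.88000.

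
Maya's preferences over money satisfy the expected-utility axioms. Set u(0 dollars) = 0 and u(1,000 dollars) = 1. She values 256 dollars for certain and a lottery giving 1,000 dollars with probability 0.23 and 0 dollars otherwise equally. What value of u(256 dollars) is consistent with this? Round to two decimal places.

0.23

By the standard-gamble method, u(256 dollars) is just the indifference probability on the best outcome: 0.23.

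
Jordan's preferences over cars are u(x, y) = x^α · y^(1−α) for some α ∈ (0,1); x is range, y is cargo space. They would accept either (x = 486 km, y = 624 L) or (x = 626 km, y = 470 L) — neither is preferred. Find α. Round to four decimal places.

Indifference: 486^α · 624^(1−α) = 626^α · 470^(1−α).
Rearrange to (486/626)^α = (470/624)^(1−α) and take logs: α·-0.2531417 = (1−α)·-0.2834177.
So α/(1−α) = (-0.2834177)/(-0.2531417) = 1.1196010, and α = 1.1196010/2.1196010 ≈ 0.5282.

α ≈ 0.5282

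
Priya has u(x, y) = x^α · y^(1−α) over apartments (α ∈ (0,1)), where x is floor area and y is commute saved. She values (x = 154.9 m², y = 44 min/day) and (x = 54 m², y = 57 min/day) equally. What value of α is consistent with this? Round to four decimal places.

α ≈ 0.1972

Set the two utilities equal: 154.9^α·44^(1−α) = 54^α·57^(1−α).
Taking logs: α·ln 154.9 + (1−α)·ln 44 = α·ln 54 + (1−α)·ln 57, i.e. α·1.0537957 = (1−α)·0.2588616.
So α/(1−α) = (0.2588616)/(1.0537957) = 0.2456469, and α = 0.2456469/1.2456469 ≈ 0.1972.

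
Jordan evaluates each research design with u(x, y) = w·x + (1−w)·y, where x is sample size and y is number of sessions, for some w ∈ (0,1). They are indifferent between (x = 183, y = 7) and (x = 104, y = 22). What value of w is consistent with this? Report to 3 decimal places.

w = 0.160

Equating utilities: w·183 + (1−w)·7 = w·104 + (1−w)·22.
Collecting terms: w·79 = (1−w)·15.
The marginal rate of substitution is 15/79, so w = 15/(79+15) = 0.160.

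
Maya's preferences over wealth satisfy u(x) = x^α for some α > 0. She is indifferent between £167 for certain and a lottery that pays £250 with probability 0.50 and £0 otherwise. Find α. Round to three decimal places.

EU(lottery) = 0.50·250^α + 0.50·0 = 0.50·250^α.
Equating: 167^α = 0.50·250^α, i.e. 0.6680^α = 0.50.
Taking logs: α·ln(167/250) = ln(0.50), so α = -0.693147 / -0.403467 ≈ 1.718.

α ≈ 1.718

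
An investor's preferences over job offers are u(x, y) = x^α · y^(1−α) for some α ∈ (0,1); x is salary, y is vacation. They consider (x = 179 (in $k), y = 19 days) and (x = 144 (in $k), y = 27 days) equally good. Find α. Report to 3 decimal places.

Indifference: 179^α · 19^(1−α) = 144^α · 27^(1−α).
(179/144)^α = (27/19)^(1−α); take logs: α·ln(179/144) = (1−α)·ln(27/19), i.e. α·0.217573 = (1−α)·0.351398.
Thus α·(0.568971) = 0.351398, so α = 0.351398/0.568971 ≈ 0.618.

α ≈ 0.618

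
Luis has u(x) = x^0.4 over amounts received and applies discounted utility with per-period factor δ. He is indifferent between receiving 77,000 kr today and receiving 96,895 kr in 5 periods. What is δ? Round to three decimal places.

The payoff in 5 periods is discounted by δ^5, so u(77000) = δ^5·u(96895) and δ^5 = u(77000)/u(96895).
Since u(x) = x^0.4, δ^5 = (77000/96895)^0.4 = 0.79467^0.4 = 0.91217.
Taking the 5th root: δ = 0.91217^(1/5) ≈ 0.982.

δ ≈ 0.982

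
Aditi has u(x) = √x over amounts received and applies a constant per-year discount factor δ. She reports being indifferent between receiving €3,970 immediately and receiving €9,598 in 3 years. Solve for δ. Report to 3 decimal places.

δ ≈ 0.863

Indifference means u(3970) = δ^3 · u(9598), so δ^3 = u(3970)/u(9598).
Since u(x) = √x, δ^3 = √(3970/9598) = 0.64314.
Hence δ = (0.64314)^(1/3) = 0.86318.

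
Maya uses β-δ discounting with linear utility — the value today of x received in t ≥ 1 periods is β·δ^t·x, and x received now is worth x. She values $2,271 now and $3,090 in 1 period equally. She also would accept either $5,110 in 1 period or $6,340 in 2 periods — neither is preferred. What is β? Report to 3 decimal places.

Both payoffs in the second observation are in the future, so β drops out: δ^1·5110 = δ^2·6340 ⇒ δ = 5110/6340 = 0.80599.
Now use the now-vs-future pair: 2271 = β·δ·3090 gives β = 2271/(0.80599·3090) ≈ 0.912.

β ≈ 0.912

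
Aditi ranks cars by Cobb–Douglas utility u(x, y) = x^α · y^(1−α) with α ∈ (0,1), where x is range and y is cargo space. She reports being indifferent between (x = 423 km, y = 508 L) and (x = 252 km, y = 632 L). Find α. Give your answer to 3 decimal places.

The Cobb–Douglas utilities coincide, so 423^α·508^(1−α) = 252^α·632^(1−α).
(423/252)^α = (632/508)^(1−α); take logs: α·ln(423/252) = (1−α)·ln(632/508), i.e. α·0.517943 = (1−α)·0.218408.
Thus α·(0.736351) = 0.218408, so α = 0.218408/0.736351 ≈ 0.297.

α ≈ 0.297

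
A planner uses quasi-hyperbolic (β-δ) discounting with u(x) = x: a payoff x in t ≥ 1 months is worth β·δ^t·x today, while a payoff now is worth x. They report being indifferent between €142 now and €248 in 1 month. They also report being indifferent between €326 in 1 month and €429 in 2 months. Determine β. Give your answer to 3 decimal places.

The second indifference involves only future payoffs, so β cancels: β·δ^1·326 = β·δ^2·429, giving δ = 326/429 = 0.75991.
Substituting δ into 142 = β·δ·248: β = 142/(188.457) ≈ 0.753.

β ≈ 0.753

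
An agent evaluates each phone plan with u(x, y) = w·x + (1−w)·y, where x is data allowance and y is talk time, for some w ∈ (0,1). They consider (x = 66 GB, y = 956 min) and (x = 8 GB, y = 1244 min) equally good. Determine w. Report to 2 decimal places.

Equating utilities: w·66 + (1−w)·956 = w·8 + (1−w)·1244.
Collecting terms: w·58 = (1−w)·288.
Hence w = 288/(58+288) = 288/346 = 0.83.

w = 0.83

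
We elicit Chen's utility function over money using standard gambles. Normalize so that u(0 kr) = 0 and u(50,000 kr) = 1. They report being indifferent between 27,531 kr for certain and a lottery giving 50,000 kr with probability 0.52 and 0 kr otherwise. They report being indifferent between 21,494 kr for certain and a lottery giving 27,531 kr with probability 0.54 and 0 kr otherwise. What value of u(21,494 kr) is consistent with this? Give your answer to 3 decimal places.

First, u(27,531 kr) = 0.52·u(50,000 kr) + 0.48·u(0 kr) = 0.52.
Chaining: u(21,494 kr) = 0.54·0.52 + 0.46·0.00 = 0.2808.

0.281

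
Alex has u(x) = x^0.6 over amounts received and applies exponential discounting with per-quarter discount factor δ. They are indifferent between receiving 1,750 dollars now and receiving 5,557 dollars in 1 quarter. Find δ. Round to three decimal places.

Indifference means u(1750) = δ · u(5557), so δ = u(1750)/u(5557).
Since u(x) = x^0.6, δ = (1750/5557)^0.6 = 0.31492^0.6 = 0.49994.

δ ≈ 0.500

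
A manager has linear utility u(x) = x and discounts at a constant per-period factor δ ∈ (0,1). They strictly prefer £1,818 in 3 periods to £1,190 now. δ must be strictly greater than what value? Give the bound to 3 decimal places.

δ > 0.868

Comparing present values: 1190 < δ^3·1818.
Hence δ^3 > 1190/1818 = 0.65457, and x ↦ x^(1/3) is increasing on (0,∞).
δ > (1190/1818)^(1/3) ≈ 0.868.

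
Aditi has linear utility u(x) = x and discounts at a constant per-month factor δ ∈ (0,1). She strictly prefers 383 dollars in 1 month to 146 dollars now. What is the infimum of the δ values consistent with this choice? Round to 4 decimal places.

Comparing present values: 146 < δ·383.
So δ > 146/383 = 0.38120.

δ > 0.3812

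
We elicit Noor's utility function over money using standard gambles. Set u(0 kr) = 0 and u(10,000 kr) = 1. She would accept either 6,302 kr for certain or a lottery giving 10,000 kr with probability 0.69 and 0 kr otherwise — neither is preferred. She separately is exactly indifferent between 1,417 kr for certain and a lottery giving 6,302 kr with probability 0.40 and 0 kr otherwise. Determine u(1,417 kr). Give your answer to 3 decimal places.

The first gamble pins u(6,302 kr): it must equal 0.69·1 + 0.31·0 = 0.69.
Chaining: u(1,417 kr) = 0.40·0.69 + 0.60·0.00 = 0.2760.

0.276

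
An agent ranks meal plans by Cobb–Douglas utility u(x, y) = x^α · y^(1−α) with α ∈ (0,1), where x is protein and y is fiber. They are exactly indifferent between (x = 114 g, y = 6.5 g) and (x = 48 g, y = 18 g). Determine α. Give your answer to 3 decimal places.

α ≈ 0.541

The Cobb–Douglas utilities coincide, so 114^α·6.5^(1−α) = 48^α·18^(1−α).
Rearrange to (114/48)^α = (18/6.5)^(1−α) and take logs: α·0.864997 = (1−α)·1.018570.
With A = 0.864997 and B = 1.018570: α·A = (1−α)·B, so α = B/(A+B) = 1.018570/1.883567 ≈ 0.541.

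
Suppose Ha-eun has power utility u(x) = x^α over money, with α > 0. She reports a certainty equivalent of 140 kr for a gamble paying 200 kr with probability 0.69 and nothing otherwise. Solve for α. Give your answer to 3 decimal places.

EU(lottery) = 0.69·200^α + 0.31·0 = 0.69·200^α.
Setting u(140) equal to that: 140^α = 0.69·200^α ⇒ (140/200)^α = 0.69.
α = ln(0.69) / ln(140/200) = -0.371064/-0.356675 ≈ 1.040.

α ≈ 1.040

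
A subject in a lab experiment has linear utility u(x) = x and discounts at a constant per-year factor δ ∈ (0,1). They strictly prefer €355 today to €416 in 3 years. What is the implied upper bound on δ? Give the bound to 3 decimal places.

Comparing present values: 355 > δ^3·416.
Dividing by 416: δ^3 < 0.85337. Both sides are positive, so the cube root keeps the direction.
δ < 0.85337^(1/3) = 0.949.

δ < 0.949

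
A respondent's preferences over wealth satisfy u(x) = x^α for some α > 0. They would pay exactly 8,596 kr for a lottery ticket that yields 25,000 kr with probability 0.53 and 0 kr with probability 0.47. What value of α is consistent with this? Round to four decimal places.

EU(lottery) = 0.53·25000^α + 0.47·0 = 0.53·25000^α.
Setting u(8596) equal to that: 8596^α = 0.53·25000^α ⇒ (8596/25000)^α = 0.53.
α = ln(0.53) / ln(8596/25000) = -0.6348783/-1.0675788 ≈ 0.5947.

α ≈ 0.5947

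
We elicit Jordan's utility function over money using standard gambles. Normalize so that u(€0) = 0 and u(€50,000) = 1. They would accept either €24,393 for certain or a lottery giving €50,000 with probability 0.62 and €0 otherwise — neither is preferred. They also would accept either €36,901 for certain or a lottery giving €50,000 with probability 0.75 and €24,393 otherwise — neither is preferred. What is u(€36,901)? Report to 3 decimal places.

0.905

From the first indifference, u(€24,393) = 0.62·u(€50,000) + 0.38·u(€0) = 0.62·1 + 0.38·0 = 0.62.
Chaining: u(€36,901) = 0.75·1.00 + 0.25·0.62 = 0.9050.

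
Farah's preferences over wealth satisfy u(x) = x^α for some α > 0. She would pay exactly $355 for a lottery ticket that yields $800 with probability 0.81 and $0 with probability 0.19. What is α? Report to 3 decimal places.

α ≈ 0.259

EU(lottery) = 0.81·800^α + 0.19·0 = 0.81·800^α.
Setting u(355) equal to that: 355^α = 0.81·800^α ⇒ (355/800)^α = 0.81.
Taking logs: α·ln(355/800) = ln(0.81), so α = -0.210721 / -0.812494 ≈ 0.259.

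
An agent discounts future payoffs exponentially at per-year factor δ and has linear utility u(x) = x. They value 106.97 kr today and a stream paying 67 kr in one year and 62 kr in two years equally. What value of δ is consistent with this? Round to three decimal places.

The stream is worth 67δ + 62δ² today, so 67δ + 62δ² = 106.97.
That is, 62δ² + 67δ − 106.97 = 0, a quadratic in δ.
δ = (−67 + √(67² + 4·62·106.97)) / (2·62) = (−67 + √31017.56) / 124 ≈ 0.880.

δ ≈ 0.880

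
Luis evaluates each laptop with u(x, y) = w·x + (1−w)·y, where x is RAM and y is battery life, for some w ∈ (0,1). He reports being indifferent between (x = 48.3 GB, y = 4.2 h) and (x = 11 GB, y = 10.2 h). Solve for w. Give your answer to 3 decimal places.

u(48.3,4.2) = u(11,10.2) means w·48.3 + (1−w)·4.2 = w·11 + (1−w)·10.2.
Rearranging, 37.3·w − 6·(1−w) = 0.
So w/(1−w) = 6/37.3 = 0.1609, giving w = 6/(37.3+6) = 0.139.

w = 0.139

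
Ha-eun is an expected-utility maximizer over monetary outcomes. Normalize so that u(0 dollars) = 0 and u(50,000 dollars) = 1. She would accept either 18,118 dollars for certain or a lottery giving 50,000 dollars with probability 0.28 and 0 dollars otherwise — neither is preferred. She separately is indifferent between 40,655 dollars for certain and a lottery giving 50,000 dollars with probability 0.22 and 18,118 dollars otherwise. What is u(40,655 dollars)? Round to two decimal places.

The first gamble pins u(18,118 dollars): it must equal 0.28·1 + 0.72·0 = 0.28.
Chaining: u(40,655 dollars) = 0.22·1.00 + 0.78·0.28 = 0.4384.

0.44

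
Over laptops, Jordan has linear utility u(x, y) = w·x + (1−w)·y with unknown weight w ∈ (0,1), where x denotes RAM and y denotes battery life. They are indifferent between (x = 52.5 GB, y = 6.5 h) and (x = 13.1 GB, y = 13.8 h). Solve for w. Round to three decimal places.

Indifference: w·52.5 + (1−w)·6.5 = w·13.1 + (1−w)·13.8.
Collecting terms: w·39.4 = (1−w)·7.3.
The marginal rate of substitution is 7.3/39.4, so w = 7.3/(39.4+7.3) = 0.156.

w = 0.156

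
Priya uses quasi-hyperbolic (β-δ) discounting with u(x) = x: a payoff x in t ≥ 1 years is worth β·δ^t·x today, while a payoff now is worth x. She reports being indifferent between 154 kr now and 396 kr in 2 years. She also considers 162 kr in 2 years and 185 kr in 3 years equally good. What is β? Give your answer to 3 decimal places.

β ≈ 0.507

The second indifference involves only future payoffs, so β cancels: β·δ^2·162 = β·δ^3·185, giving δ = 162/185 = 0.87568.
Now use the now-vs-future pair: 154 = β·δ^2·396 gives β = 154/(0.76681·396) ≈ 0.507.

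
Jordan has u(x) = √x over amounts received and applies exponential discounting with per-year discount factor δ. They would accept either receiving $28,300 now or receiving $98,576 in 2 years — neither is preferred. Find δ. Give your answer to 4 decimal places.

Equating discounted utilities: u(28300) = δ^2·u(98576) ⇒ δ^2 = u(28300)/u(98576).
With u(x) = √x: δ^2 = √28300/√98576 = √(28300/98576) = 0.53581.
Taking the square root: δ = 0.53581^(1/2) ≈ 0.7320.

δ ≈ 0.7320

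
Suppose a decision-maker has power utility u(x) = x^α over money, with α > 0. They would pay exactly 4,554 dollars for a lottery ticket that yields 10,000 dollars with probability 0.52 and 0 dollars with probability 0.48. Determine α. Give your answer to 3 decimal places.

The lottery's expected utility is 0.52·u(10000) + 0.48·u(0) = 0.52·10000^α (since u(0) = 0 for α > 0).
Equating: 4554^α = 0.52·10000^α, i.e. 0.4554^α = 0.52.
Taking logs: α·ln(4554/10000) = ln(0.52), so α = -0.653926 / -0.786579 ≈ 0.831.

α ≈ 0.831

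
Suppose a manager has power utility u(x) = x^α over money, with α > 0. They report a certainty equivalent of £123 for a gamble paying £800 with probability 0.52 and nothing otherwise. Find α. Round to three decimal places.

Since u(0) = 0, the lottery's EU is 0.52·800^α.
Equating: 123^α = 0.52·800^α, i.e. 0.1537^α = 0.52.
Taking logs: α·ln(123/800) = ln(0.52), so α = -0.653926 / -1.872427 ≈ 0.349.

α ≈ 0.349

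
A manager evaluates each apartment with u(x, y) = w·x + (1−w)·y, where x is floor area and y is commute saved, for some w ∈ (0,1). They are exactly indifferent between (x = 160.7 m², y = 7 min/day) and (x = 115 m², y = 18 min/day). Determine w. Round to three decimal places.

Equating utilities: w·160.7 + (1−w)·7 = w·115 + (1−w)·18.
Rearranging, 45.7·w − 11·(1−w) = 0.
The marginal rate of substitution is 11/45.7, so w = 11/(45.7+11) = 0.194.

w = 0.194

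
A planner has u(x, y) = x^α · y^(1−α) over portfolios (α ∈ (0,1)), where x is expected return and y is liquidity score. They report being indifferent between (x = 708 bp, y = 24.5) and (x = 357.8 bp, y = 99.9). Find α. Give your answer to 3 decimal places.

Indifference: 708^α · 24.5^(1−α) = 357.8^α · 99.9^(1−α).
(708/357.8)^α = (99.9/24.5)^(1−α); take logs: α·ln(708/357.8) = (1−α)·ln(99.9/24.5), i.e. α·0.682470 = (1−α)·1.405497.
Thus α·(2.087967) = 1.405497, so α = 1.405497/2.087967 ≈ 0.673.

α ≈ 0.673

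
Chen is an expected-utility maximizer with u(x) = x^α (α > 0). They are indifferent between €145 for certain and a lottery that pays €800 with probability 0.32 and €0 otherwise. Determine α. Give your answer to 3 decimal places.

Since u(0) = 0, the lottery's EU is 0.32·800^α.
Equating: 145^α = 0.32·800^α, i.e. 0.1812^α = 0.32.
Taking logs: α·ln(145/800) = ln(0.32), so α = -1.139434 / -1.707878 ≈ 0.667.

α ≈ 0.667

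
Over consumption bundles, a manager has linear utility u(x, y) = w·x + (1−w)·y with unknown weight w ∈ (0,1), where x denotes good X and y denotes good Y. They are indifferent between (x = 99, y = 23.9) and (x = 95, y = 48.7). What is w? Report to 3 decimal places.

w = 0.861

Indifference: w·99 + (1−w)·23.9 = w·95 + (1−w)·48.7.
Collecting terms: w·4 = (1−w)·24.8.
The marginal rate of substitution is 24.8/4, so w = 24.8/(4+24.8) = 0.861.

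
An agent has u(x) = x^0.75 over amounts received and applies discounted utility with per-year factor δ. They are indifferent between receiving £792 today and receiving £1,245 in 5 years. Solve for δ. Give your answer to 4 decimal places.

The payoff in 5 years is discounted by δ^5, so u(792) = δ^5·u(1245) and δ^5 = u(792)/u(1245).
Since u(x) = x^0.75, δ^5 = (792/1245)^0.75 = 0.63614^0.75 = 0.71231.
Taking the 5th root: δ = 0.71231^(1/5) ≈ 0.9344.

δ ≈ 0.9344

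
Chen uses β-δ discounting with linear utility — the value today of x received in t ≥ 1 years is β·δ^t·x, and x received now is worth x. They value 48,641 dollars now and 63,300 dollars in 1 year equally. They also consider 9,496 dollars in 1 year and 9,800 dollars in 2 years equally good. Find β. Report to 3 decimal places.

β ≈ 0.793

The second indifference involves only future payoffs, so β cancels: β·δ^1·9496 = β·δ^2·9800, giving δ = 9496/9800 = 0.96898.
Substituting δ into 48641 = β·δ·63300: β = 48641/(61336.408) ≈ 0.793.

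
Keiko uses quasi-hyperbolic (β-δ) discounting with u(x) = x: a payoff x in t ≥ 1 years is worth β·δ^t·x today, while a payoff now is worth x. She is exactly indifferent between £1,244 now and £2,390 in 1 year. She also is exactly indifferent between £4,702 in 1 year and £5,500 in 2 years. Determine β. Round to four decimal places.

β ≈ 0.6088

Both payoffs in the second observation are in the future, so β drops out: δ^1·4702 = δ^2·5500 ⇒ δ = 4702/5500 = 0.85491.
The first indifference: 1244 = β·δ·2390, so β = 1244/(δ·2390) = 1244/(0.85491·2390) ≈ 0.6088.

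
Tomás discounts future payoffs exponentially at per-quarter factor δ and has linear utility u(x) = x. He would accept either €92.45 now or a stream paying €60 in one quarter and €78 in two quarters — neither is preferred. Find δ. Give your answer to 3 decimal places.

Present value of the stream is 60·δ + 78·δ². Indifference gives 60δ + 78δ² = 92.45.
So 78δ² + 60δ − 92.45 = 0.
The positive root is δ = [−60 + √(60² + 4·78·92.45)] / (2·78) = (−60 + 180.123)/156 ≈ 0.770.

δ ≈ 0.770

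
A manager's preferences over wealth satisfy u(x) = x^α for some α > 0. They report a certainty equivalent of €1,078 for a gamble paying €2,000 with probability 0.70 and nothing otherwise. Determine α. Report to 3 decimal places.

α ≈ 0.577

The lottery's expected utility is 0.70·u(2000) + 0.30·u(0) = 0.70·2000^α (since u(0) = 0 for α > 0).
Setting u(1078) equal to that: 1078^α = 0.70·2000^α ⇒ (1078/2000)^α = 0.70.
Taking logs: α·ln(1078/2000) = ln(0.70), so α = -0.356675 / -0.618040 ≈ 0.577.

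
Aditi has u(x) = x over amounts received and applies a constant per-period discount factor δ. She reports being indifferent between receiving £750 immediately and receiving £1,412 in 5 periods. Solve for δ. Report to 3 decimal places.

δ ≈ 0.881

Equating discounted utilities: u(750) = δ^5·u(1412) ⇒ δ^5 = u(750)/u(1412).
With u(x) = x: δ^5 = 750/1412 = 0.53116.
Hence δ = (0.53116)^(1/5) = 0.88114.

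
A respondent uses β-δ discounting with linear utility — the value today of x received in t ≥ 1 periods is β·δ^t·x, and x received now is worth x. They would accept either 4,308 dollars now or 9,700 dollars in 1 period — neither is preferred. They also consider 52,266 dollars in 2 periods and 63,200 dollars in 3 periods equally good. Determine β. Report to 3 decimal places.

β ≈ 0.537

Both payoffs in the second observation are in the future, so β drops out: δ^2·52266 = δ^3·63200 ⇒ δ = 52266/63200 = 0.82699.
Substituting δ into 4308 = β·δ·9700: β = 4308/(8021.839) ≈ 0.537.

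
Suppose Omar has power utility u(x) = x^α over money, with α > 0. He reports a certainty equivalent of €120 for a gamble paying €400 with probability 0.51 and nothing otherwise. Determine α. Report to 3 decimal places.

α ≈ 0.559

Since u(0) = 0, the lottery's EU is 0.51·400^α.
Setting u(120) equal to that: 120^α = 0.51·400^α ⇒ (120/400)^α = 0.51.
Taking logs: α·ln(120/400) = ln(0.51), so α = -0.673345 / -1.203973 ≈ 0.559.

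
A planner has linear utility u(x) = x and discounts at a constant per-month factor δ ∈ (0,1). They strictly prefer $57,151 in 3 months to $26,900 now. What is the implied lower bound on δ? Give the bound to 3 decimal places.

δ > 0.778

Under u(x) = x this choice says 26900 < δ^3·57151.
So δ^3 > 26900/57151 = 0.47068; taking the cube root of both positive sides preserves the inequality.
δ > 0.47068^(1/3) = 0.778.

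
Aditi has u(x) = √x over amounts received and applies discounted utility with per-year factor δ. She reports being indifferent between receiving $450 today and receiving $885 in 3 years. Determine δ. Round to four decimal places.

Equating discounted utilities: u(450) = δ^3·u(885) ⇒ δ^3 = u(450)/u(885).
Since u(x) = √x, δ^3 = √(450/885) = 0.71307.
Taking the cube root: δ = 0.71307^(1/3) ≈ 0.8934.

δ ≈ 0.8934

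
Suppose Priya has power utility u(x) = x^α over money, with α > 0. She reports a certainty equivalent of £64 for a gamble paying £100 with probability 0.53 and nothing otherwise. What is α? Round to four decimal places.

α ≈ 1.4226

The lottery's expected utility is 0.53·u(100) + 0.47·u(0) = 0.53·100^α (since u(0) = 0 for α > 0).
Indifference: 64^α = 0.53·100^α, so (64/100)^α = 0.53.
α = ln(0.53) / ln(64/100) = -0.6348783/-0.4462871 ≈ 1.4226.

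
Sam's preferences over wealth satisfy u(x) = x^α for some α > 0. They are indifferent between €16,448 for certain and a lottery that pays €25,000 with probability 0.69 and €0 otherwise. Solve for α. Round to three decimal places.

Since u(0) = 0, the lottery's EU is 0.69·25000^α.
Equating: 16448^α = 0.69·25000^α, i.e. 0.6579^α = 0.69.
Take logs: α = ln 0.69 / ln(16448/25000) ≈ 0.88629.

α ≈ 0.886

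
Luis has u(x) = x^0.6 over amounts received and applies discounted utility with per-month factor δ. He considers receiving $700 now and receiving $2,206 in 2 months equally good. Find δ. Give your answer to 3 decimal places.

δ ≈ 0.709

Equating discounted utilities: u(700) = δ^2·u(2206) ⇒ δ^2 = u(700)/u(2206).
Since u(x) = x^0.6, δ^2 = (700/2206)^0.6 = 0.31732^0.6 = 0.50222.
Hence δ = (0.50222)^(1/2) = 0.70868.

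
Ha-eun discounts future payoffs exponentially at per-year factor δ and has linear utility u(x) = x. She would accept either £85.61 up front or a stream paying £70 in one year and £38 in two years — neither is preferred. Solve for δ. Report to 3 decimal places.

Equating present values: 85.61 = 70δ + 38δ².
Rearranged: 38δ² + 70δ − 85.61 = 0.
The positive root is δ = [−70 + √(70² + 4·38·85.61)] / (2·38) = (−70 + 133.838)/76 ≈ 0.840.

δ ≈ 0.840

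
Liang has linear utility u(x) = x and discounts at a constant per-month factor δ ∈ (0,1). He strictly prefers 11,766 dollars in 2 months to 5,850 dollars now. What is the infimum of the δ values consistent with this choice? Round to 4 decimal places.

δ > 0.7051

Comparing present values: 5850 < δ^2·11766.
So δ^2 > 5850/11766 = 0.49720; taking the square root of both positive sides preserves the inequality.
δ > 0.49720^(1/2) = 0.7051.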